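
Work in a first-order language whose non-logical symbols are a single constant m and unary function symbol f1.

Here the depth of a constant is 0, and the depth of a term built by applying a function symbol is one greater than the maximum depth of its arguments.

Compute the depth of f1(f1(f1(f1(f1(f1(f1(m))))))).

depth(f1(m)) = 1 + depth(m) = 1 + 0 = 1
depth(f1(f1(m))) = 1 + depth(f1(m)) = 1 + 1 = 2
depth(f1(f1(f1(m)))) = 1 + depth(f1(f1(m))) = 1 + 2 = 3
depth(f1(f1(f1(f1(m))))) = 1 + depth(f1(f1(f1(m)))) = 1 + 3 = 4
depth(f1(f1(f1(f1(f1(m)))))) = 1 + depth(f1(f1(f1(f1(m))))) = 1 + 4 = 5
depth(f1(f1(f1(f1(f1(f1(m))))))) = 1 + depth(f1(f1(f1(f1(f1(m)))))) = 1 + 5 = 6
depth(f1(f1(f1(f1(f1(f1(f1(m)))))))) = 1 + depth(f1(f1(f1(f1(f1(f1(m))))))) = 1 + 6 = 7

7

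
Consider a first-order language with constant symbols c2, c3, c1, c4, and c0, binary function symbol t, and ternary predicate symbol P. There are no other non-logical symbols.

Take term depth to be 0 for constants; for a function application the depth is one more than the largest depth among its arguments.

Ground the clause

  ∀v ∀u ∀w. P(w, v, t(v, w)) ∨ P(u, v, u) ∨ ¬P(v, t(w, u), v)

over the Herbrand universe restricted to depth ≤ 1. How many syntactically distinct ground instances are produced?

Ground terms of depth ≤ 1:
  Count level by level. With function symbols t/2, the terms of depth ≤ k are the 5 constants together with each function applied to depth-≤(k−1) tuples, so N_k = 5 + N_{k-1}^2.
  N_0 = 5
  N_1 = 5 + 5^2 = 30
So there are 30 ground terms available for substitution.
There are 3 variables to instantiate (v, u, w), each occurring in at least one literal, so different choices give different ground instances.
Number of ground instances = 30^3 = 27000.

27000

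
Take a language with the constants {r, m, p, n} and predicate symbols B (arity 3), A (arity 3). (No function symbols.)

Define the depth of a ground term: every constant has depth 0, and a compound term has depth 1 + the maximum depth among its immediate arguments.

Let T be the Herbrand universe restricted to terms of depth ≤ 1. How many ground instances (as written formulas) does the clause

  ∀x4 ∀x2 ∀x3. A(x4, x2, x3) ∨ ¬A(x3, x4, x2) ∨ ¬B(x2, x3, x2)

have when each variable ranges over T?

Ground terms of depth ≤ 1:
  With no function symbols every ground term is a constant, so there are exactly 4 ground terms at every depth bound.
  N_0 = 4
  N_1 = 4
  Explicitly: r, m, p, n.
So there are 4 ground terms available for substitution.
There are 3 variables to instantiate (x4, x2, x3), each occurring in at least one literal, so different choices give different ground instances.
Number of ground instances = 4^3 = 64.

64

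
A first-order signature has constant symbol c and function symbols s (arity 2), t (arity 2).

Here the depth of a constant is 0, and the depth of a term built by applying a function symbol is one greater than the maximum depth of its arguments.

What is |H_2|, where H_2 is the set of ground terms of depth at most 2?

19

Count level by level. With function symbols s/2, t/2, the terms of depth ≤ k are the 1 constant together with each function applied to depth-≤(k−1) tuples, so N_k = 1 + N_{k-1}^2 + N_{k-1}^2.
N_0 = 1
N_1 = 1 + 1^2 + 1^2 = 3
N_2 = 1 + 3^2 + 3^2 = 19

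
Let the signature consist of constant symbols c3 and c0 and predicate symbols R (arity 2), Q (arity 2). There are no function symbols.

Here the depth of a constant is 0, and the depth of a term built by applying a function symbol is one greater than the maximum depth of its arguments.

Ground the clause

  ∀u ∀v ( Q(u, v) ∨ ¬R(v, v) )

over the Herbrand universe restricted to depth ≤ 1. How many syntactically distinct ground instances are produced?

4

Ground terms of depth ≤ 1:
  With no function symbols every ground term is a constant, so there are exactly 2 ground terms at every depth bound.
  N_0 = 2
  N_1 = 2
  Explicitly: c3, c0.
So there are 2 ground terms available for substitution.
Each of u, v ranges independently over the available ground terms, and distinct assignments produce distinct instances.
Number of ground instances = 2^2 = 4.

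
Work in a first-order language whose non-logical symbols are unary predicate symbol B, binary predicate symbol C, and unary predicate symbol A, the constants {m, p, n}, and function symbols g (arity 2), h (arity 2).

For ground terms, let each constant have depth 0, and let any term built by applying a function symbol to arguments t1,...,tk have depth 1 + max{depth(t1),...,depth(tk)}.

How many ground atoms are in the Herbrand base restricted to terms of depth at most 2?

784995

First count ground terms of depth ≤ 2.
If N_k denotes the number of depth-≤k ground terms, the 3 constants give N_0 = 3, and each function symbol of arity r contributes N_{k-1}^r new terms at level k: N_k = 3 + N_{k-1}^2 + N_{k-1}^2.
N_0 = 3
N_1 = 3 + 3^2 + 3^2 = 21
N_2 = 3 + 21^2 + 21^2 = 885
So |H| = 885.
A ground atom is a predicate applied to a tuple of terms from H, so the count is the sum over predicates of |H|^arity:
  B: 885;  C: 885^2 = 783225;  A: 885
Total ground atoms: 885 + 783225 + 885 = 784995.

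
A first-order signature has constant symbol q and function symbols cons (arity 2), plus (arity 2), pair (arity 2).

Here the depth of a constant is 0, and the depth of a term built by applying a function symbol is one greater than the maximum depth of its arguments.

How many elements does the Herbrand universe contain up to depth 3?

Count level by level. With function symbols cons/2, plus/2, pair/2, the terms of depth ≤ k are the 1 constant together with each function applied to depth-≤(k−1) tuples, so N_k = 1 + N_{k-1}^2 + N_{k-1}^2 + N_{k-1}^2.
N_0 = 1
N_1 = 1 + 1^2 + 1^2 + 1^2 = 4
N_2 = 1 + 4^2 + 4^2 + 4^2 = 49
N_3 = 1 + 49^2 + 49^2 + 49^2 = 7204

7204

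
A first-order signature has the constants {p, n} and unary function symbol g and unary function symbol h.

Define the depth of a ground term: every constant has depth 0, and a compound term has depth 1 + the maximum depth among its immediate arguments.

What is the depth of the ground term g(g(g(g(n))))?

depth(g(n)) = 1 + depth(n) = 1 + 0 = 1
depth(g(g(n))) = 1 + depth(g(n)) = 1 + 1 = 2
depth(g(g(g(n)))) = 1 + depth(g(g(n))) = 1 + 2 = 3
depth(g(g(g(g(n))))) = 1 + depth(g(g(g(n)))) = 1 + 3 = 4

4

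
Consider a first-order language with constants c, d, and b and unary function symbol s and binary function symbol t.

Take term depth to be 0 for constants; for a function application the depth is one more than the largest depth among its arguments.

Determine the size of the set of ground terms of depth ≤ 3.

Write N_k for the number of ground terms of depth ≤ k. A term of depth ≤ k is either a constant or a function symbol applied to arguments of depth ≤ k−1, so N_k = 3 + N_{k-1} + N_{k-1}^2.
N_0 = 3
N_1 = 3 + 3 + 3^2 = 15
N_2 = 3 + 15 + 15^2 = 243
N_3 = 3 + 243 + 243^2 = 59295

59295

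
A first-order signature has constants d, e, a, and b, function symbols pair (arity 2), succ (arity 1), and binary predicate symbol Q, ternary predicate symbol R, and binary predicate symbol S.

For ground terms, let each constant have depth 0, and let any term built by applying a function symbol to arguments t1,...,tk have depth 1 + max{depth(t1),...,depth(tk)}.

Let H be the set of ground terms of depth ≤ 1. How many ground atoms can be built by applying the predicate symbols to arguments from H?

First count ground terms of depth ≤ 1.
Let N_k count ground terms of depth at most k. Each non-constant term of depth ≤ k is some function symbol applied to depth-≤(k−1) arguments, giving N_k = 4 + N_{k-1}^2 + N_{k-1}.
N_0 = 4
N_1 = 4 + 4^2 + 4 = 24
So |H| = 24.
Each predicate of arity r yields |H|^r ground atoms (one per choice of an r-tuple from H):
  Q: 24^2 = 576;  R: 24^3 = 13824;  S: 24^2 = 576
Total ground atoms: 576 + 13824 + 576 = 14976.

14976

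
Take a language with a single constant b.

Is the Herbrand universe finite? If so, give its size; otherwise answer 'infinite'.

There are no function symbols, so the only ground term is the single constant.
The Herbrand universe is {b}, finite with 1 element.

1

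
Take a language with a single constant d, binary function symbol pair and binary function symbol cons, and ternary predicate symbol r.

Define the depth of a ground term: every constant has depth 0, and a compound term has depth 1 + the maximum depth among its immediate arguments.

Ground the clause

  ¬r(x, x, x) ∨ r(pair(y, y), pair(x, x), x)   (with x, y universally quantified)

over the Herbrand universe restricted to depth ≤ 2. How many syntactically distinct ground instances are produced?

Ground terms of depth ≤ 2:
  Let N_k count ground terms of depth at most k. Each non-constant term of depth ≤ k is some function symbol applied to depth-≤(k−1) arguments, giving N_k = 1 + N_{k-1}^2 + N_{k-1}^2.
  N_0 = 1
  N_1 = 1 + 1^2 + 1^2 = 3
  N_2 = 1 + 3^2 + 3^2 = 19
So there are 19 ground terms available for substitution.
The clause has 2 distinct variables (x, y), each appearing in the body. In the free term algebra distinct substitutions yield syntactically distinct ground instances.
Number of ground instances = 19^2 = 361.

361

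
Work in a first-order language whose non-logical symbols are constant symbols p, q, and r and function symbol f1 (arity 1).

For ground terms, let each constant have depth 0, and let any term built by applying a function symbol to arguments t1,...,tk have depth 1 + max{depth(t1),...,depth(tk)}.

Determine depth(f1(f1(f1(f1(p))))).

4

depth(f1(p)) = 1 + depth(p) = 1 + 0 = 1
depth(f1(f1(p))) = 1 + depth(f1(p)) = 1 + 1 = 2
depth(f1(f1(f1(p)))) = 1 + depth(f1(f1(p))) = 1 + 2 = 3
depth(f1(f1(f1(f1(p))))) = 1 + depth(f1(f1(f1(p)))) = 1 + 3 = 4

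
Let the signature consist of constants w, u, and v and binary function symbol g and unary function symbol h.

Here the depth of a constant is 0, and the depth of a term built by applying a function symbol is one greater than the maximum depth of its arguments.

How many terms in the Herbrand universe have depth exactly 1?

Let N_k count ground terms of depth at most k. Each non-constant term of depth ≤ k is some function symbol applied to depth-≤(k−1) arguments, giving N_k = 3 + N_{k-1}^2 + N_{k-1}.
N_0 = 3
N_1 = 3 + 3^2 + 3 = 15
Terms of depth exactly 1: N_1 − N_0 = 15 − 3 = 12.

12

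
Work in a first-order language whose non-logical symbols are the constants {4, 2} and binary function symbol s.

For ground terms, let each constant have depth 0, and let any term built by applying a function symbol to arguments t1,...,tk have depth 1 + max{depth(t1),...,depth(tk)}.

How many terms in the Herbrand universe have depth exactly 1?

4

Let N_k = |{terms of depth ≤ k}|. Then N_0 = 2 and N_k = 2 + N_{k-1}^2 for k ≥ 1 (one summand per function symbol, arity giving the exponent).
N_0 = 2
N_1 = 2 + 2^2 = 6
Terms of depth exactly 1: N_1 − N_0 = 6 − 2 = 4.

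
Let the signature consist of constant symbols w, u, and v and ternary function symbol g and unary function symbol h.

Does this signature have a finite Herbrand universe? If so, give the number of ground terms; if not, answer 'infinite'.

The signature has at least one function symbol (g, arity 3) and at least one constant (w).
Iterating g gives infinitely many distinct ground terms: w, g(w, w, w), g(g(w, w, w), g(w, w, w), g(w, w, w)), ...
So the Herbrand universe is infinite.

infinite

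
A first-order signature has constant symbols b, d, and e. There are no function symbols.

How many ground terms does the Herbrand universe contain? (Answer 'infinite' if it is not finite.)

There are no function symbols, so every ground term is one of the 3 constants.
The Herbrand universe is {b, d, e}, which is finite with 3 elements.

3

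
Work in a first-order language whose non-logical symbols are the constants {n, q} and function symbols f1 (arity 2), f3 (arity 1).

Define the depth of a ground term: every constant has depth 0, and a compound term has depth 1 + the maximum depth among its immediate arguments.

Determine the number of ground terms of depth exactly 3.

Let N_k = |{terms of depth ≤ k}|. Then N_0 = 2 and N_k = 2 + N_{k-1}^2 + N_{k-1} for k ≥ 1 (one summand per function symbol, arity giving the exponent).
N_0 = 2
N_1 = 2 + 2^2 + 2 = 8
N_2 = 2 + 8^2 + 8 = 74
N_3 = 2 + 74^2 + 74 = 5552
Terms of depth exactly 3: N_3 − N_2 = 5552 − 74 = 5478.

5478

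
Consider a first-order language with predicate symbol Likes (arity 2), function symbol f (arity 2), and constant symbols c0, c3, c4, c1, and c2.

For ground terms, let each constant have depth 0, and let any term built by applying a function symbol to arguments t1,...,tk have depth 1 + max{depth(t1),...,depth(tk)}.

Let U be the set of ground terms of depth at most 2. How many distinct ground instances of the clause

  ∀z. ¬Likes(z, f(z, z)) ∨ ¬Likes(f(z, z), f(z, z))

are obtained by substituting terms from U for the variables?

905

Ground terms of depth ≤ 2:
  Let N_k = |{terms of depth ≤ k}|. Then N_0 = 5 and N_k = 5 + N_{k-1}^2 for k ≥ 1 (one summand per function symbol, arity giving the exponent).
  N_0 = 5
  N_1 = 5 + 5^2 = 30
  N_2 = 5 + 30^2 = 905
So there are 905 ground terms available for substitution.
There is 1 variable to instantiate (z),  occurring in at least one literal, so different choices give different ground instances.
Number of ground instances = 905.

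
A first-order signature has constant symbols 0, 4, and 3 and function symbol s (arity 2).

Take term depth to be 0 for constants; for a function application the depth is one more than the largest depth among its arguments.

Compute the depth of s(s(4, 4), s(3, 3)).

depth(s(4, 4)) = 1 + max(0, 0) = 1
depth(s(3, 3)) = 1 + max(0, 0) = 1
depth(s(s(4, 4), s(3, 3))) = 1 + max(1, 1) = 2

2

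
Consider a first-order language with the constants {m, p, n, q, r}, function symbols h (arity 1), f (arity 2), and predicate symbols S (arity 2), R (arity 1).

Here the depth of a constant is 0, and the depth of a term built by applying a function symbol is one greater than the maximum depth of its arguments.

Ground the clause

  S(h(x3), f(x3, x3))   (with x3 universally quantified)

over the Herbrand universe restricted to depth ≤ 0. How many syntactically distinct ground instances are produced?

5

Ground terms of depth ≤ 0:
  Let N_k count ground terms of depth at most k. Each non-constant term of depth ≤ k is some function symbol applied to depth-≤(k−1) arguments, giving N_k = 5 + N_{k-1} + N_{k-1}^2.
  N_0 = 5
  Explicitly: m, p, n, q, r.
So there are 5 ground terms available for substitution.
There is 1 variable to instantiate (x3),  occurring in at least one literal, so different choices give different ground instances.
Number of ground instances = 5.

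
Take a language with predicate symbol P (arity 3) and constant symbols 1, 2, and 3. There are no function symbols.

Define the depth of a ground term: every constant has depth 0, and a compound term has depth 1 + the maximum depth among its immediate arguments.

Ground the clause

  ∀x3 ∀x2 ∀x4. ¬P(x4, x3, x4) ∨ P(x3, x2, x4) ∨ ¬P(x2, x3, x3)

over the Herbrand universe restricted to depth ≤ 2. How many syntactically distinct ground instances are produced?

Ground terms of depth ≤ 2:
  With no function symbols every ground term is a constant, so there are exactly 3 ground terms at every depth bound.
  N_0 = 3
  N_1 = 3
  N_2 = 3
  Explicitly: 1, 2, 3.
So there are 3 ground terms available for substitution.
The body mentions every one of the 3 quantified variables; since ground terms form a free algebra, no two substitutions collapse to the same formula.
Number of ground instances = 3^3 = 27.

27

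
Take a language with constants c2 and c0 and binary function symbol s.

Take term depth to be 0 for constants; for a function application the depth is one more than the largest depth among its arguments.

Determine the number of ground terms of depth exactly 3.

1408

If N_k denotes the number of depth-≤k ground terms, the 2 constants give N_0 = 2, and each function symbol of arity r contributes N_{k-1}^r new terms at level k: N_k = 2 + N_{k-1}^2.
N_0 = 2
N_1 = 2 + 2^2 = 6
N_2 = 2 + 6^2 = 38
N_3 = 2 + 38^2 = 1446
Terms of depth exactly 3: N_3 − N_2 = 1446 − 38 = 1408.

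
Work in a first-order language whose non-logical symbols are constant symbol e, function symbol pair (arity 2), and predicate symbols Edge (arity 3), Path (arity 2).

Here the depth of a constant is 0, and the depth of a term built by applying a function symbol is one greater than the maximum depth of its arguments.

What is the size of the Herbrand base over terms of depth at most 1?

First count ground terms of depth ≤ 1.
Let N_k = |{terms of depth ≤ k}|. Then N_0 = 1 and N_k = 1 + N_{k-1}^2 for k ≥ 1 (one summand per function symbol, arity giving the exponent).
N_0 = 1
N_1 = 1 + 1^2 = 2
Explicitly: e, pair(e, e).
So |H| = 2.
Each predicate of arity r yields |H|^r ground atoms (one per choice of an r-tuple from H):
  Edge: 2^3 = 8;  Path: 2^2 = 4
Total ground atoms: 8 + 4 = 12.

12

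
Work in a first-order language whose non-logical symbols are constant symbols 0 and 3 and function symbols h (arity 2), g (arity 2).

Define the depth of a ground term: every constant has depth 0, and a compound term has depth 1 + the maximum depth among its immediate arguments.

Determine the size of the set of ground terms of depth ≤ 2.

Write N_k for the number of ground terms of depth ≤ k. A term of depth ≤ k is either a constant or a function symbol applied to arguments of depth ≤ k−1, so N_k = 2 + N_{k-1}^2 + N_{k-1}^2.
N_0 = 2
N_1 = 2 + 2^2 + 2^2 = 10
N_2 = 2 + 10^2 + 10^2 = 202

202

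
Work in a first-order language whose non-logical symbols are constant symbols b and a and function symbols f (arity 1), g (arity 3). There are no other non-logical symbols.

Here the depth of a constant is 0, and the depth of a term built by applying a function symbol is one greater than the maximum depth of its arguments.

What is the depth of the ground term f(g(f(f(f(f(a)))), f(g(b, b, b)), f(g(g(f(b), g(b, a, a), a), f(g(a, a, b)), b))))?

6

depth(f(a)) = 1 + depth(a) = 1 + 0 = 1
depth(f(f(a))) = 1 + depth(f(a)) = 1 + 1 = 2
depth(f(f(f(a)))) = 1 + depth(f(f(a))) = 1 + 2 = 3
depth(f(f(f(f(a))))) = 1 + depth(f(f(f(a)))) = 1 + 3 = 4
depth(g(b, b, b)) = 1 + max(0, 0, 0) = 1
depth(f(g(b, b, b))) = 1 + depth(g(b, b, b)) = 1 + 1 = 2
depth(f(b)) = 1 + depth(b) = 1 + 0 = 1
depth(g(b, a, a)) = 1 + max(0, 0, 0) = 1
depth(g(f(b), g(b, a, a), a)) = 1 + max(1, 1, 0) = 2
depth(g(a, a, b)) = 1 + max(0, 0, 0) = 1
depth(f(g(a, a, b))) = 1 + depth(g(a, a, b)) = 1 + 1 = 2
depth(g(g(f(b), g(b, a, a), a), f(g(a, a, b)), b)) = 1 + max(2, 2, 0) = 3
depth(f(g(g(f(b), g(b, a, a), a), f(g(a, a, b)), b))) = 1 + depth(g(g(f(b), g(b, a, a), a), f(g(a, a, b)), b)) = 1 + 3 = 4
depth(g(f(f(f(f(a)))), f(g(b, b, b)), f(g(g(f(b), g(b, a, a), a), f(g(a, a, b)), b)))) = 1 + max(4, 2, 4) = 5
depth(f(g(f(f(f(f(a)))), f(g(b, b, b)), f(g(g(f(b), g(b, a, a), a), f(g(a, a, b)), b))))) = 1 + depth(g(f(f(f(f(a)))), f(g(b, b, b)), f(g(g(f(b), g(b, a, a), a), f(g(a, a, b)), b)))) = 1 + 5 = 6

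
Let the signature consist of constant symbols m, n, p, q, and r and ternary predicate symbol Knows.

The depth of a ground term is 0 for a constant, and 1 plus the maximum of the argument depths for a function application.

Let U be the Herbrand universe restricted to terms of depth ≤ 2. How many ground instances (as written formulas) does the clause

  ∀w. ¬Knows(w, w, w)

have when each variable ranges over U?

Ground terms of depth ≤ 2:
  With no function symbols every ground term is a constant, so there are exactly 5 ground terms at every depth bound.
  N_0 = 5
  N_1 = 5
  N_2 = 5
So there are 5 ground terms available for substitution.
The clause has 1 distinct variable (w), which appears in the body. In the free term algebra distinct substitutions yield syntactically distinct ground instances.
Number of ground instances = 5.

5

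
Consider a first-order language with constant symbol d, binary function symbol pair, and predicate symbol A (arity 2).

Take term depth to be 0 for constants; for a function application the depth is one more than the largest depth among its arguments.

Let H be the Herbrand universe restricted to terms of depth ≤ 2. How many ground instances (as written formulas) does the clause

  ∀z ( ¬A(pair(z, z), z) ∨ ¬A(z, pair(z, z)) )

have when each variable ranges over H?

5

Ground terms of depth ≤ 2:
  Write N_k for the number of ground terms of depth ≤ k. A term of depth ≤ k is either a constant or a function symbol applied to arguments of depth ≤ k−1, so N_k = 1 + N_{k-1}^2.
  N_0 = 1
  N_1 = 1 + 1^2 = 2
  N_2 = 1 + 2^2 = 5
So there are 5 ground terms available for substitution.
The body mentions the single quantified variable z; since ground terms form a free algebra, no two substitutions collapse to the same formula.
Number of ground instances = 5.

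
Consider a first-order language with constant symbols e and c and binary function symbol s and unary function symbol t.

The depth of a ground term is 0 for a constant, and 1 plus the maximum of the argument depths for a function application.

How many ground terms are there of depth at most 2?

Write N_k for the number of ground terms of depth ≤ k. A term of depth ≤ k is either a constant or a function symbol applied to arguments of depth ≤ k−1, so N_k = 2 + N_{k-1}^2 + N_{k-1}.
N_0 = 2
N_1 = 2 + 2^2 + 2 = 8
N_2 = 2 + 8^2 + 8 = 74

74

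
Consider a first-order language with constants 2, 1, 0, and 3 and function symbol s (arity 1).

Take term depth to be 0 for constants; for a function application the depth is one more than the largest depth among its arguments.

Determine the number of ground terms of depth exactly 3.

If N_k denotes the number of depth-≤k ground terms, the 4 constants give N_0 = 4, and each function symbol of arity r contributes N_{k-1}^r new terms at level k: N_k = 4 + N_{k-1}.
N_0 = 4
N_1 = 4 + 4 = 8
N_2 = 4 + 8 = 12
N_3 = 4 + 12 = 16
Terms of depth exactly 3: N_3 − N_2 = 16 − 12 = 4.

4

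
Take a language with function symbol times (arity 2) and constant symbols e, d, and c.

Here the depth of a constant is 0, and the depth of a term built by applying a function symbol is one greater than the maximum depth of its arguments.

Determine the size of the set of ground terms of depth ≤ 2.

147

Let N_k count ground terms of depth at most k. Each non-constant term of depth ≤ k is some function symbol applied to depth-≤(k−1) arguments, giving N_k = 3 + N_{k-1}^2.
N_0 = 3
N_1 = 3 + 3^2 = 12
N_2 = 3 + 12^2 = 147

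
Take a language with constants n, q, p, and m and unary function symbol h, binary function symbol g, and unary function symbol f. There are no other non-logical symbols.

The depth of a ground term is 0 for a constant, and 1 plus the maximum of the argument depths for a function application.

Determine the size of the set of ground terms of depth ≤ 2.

Let N_k count ground terms of depth at most k. Each non-constant term of depth ≤ k is some function symbol applied to depth-≤(k−1) arguments, giving N_k = 4 + N_{k-1} + N_{k-1}^2 + N_{k-1}.
N_0 = 4
N_1 = 4 + 4 + 4^2 + 4 = 28
N_2 = 4 + 28 + 28^2 + 28 = 844

844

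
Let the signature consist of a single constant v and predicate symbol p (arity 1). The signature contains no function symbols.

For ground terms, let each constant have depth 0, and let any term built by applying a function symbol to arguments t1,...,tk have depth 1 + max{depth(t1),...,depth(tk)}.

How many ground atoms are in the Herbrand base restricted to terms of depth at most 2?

First count ground terms of depth ≤ 2.
With no function symbols every ground term is a constant, so there is exactly 1 ground term at every depth bound.
N_0 = 1
N_1 = 1
N_2 = 1
Explicitly: v.
So |H| = 1.
Each predicate of arity r yields |H|^r ground atoms (one per choice of an r-tuple from H):
  p: 1
Total ground atoms: 1.

1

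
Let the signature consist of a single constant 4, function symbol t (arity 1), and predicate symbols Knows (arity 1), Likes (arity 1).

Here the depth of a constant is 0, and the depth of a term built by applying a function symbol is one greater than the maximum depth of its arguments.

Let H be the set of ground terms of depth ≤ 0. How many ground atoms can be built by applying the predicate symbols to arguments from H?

2

First count ground terms of depth ≤ 0.
Let N_k count ground terms of depth at most k. Each non-constant term of depth ≤ k is some function symbol applied to depth-≤(k−1) arguments, giving N_k = 1 + N_{k-1}.
N_0 = 1
Explicitly: 4.
So |H| = 1.
Ground atoms are formed by filling each argument slot of a predicate with a term from H, so an r-ary predicate gives |H|^r atoms:
  Knows: 1;  Likes: 1
Total ground atoms: 1 + 1 = 2.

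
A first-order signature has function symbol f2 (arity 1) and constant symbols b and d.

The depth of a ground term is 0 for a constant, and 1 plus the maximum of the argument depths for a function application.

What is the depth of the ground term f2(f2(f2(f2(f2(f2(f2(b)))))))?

7

depth(f2(b)) = 1 + depth(b) = 1 + 0 = 1
depth(f2(f2(b))) = 1 + depth(f2(b)) = 1 + 1 = 2
depth(f2(f2(f2(b)))) = 1 + depth(f2(f2(b))) = 1 + 2 = 3
depth(f2(f2(f2(f2(b))))) = 1 + depth(f2(f2(f2(b)))) = 1 + 3 = 4
depth(f2(f2(f2(f2(f2(b)))))) = 1 + depth(f2(f2(f2(f2(b))))) = 1 + 4 = 5
depth(f2(f2(f2(f2(f2(f2(b))))))) = 1 + depth(f2(f2(f2(f2(f2(b)))))) = 1 + 5 = 6
depth(f2(f2(f2(f2(f2(f2(f2(b)))))))) = 1 + depth(f2(f2(f2(f2(f2(f2(b))))))) = 1 + 6 = 7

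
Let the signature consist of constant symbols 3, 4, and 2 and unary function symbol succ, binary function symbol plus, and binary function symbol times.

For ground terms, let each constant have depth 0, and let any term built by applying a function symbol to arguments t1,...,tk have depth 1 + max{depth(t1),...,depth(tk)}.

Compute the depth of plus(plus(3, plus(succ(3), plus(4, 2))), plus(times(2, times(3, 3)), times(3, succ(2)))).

4

depth(succ(3)) = 1 + depth(3) = 1 + 0 = 1
depth(plus(4, 2)) = 1 + max(0, 0) = 1
depth(plus(succ(3), plus(4, 2))) = 1 + max(1, 1) = 2
depth(plus(3, plus(succ(3), plus(4, 2)))) = 1 + max(0, 2) = 3
depth(times(3, 3)) = 1 + max(0, 0) = 1
depth(times(2, times(3, 3))) = 1 + max(0, 1) = 2
depth(succ(2)) = 1 + depth(2) = 1 + 0 = 1
depth(times(3, succ(2))) = 1 + max(0, 1) = 2
depth(plus(times(2, times(3, 3)), times(3, succ(2)))) = 1 + max(2, 2) = 3
depth(plus(plus(3, plus(succ(3), plus(4, 2))), plus(times(2, times(3, 3)), times(3, succ(2))))) = 1 + max(3, 3) = 4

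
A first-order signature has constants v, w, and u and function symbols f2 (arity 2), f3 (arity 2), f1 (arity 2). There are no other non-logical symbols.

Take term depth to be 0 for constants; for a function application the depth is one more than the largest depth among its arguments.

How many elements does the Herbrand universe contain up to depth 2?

Let N_k count ground terms of depth at most k. Each non-constant term of depth ≤ k is some function symbol applied to depth-≤(k−1) arguments, giving N_k = 3 + N_{k-1}^2 + N_{k-1}^2 + N_{k-1}^2.
N_0 = 3
N_1 = 3 + 3^2 + 3^2 + 3^2 = 30
N_2 = 3 + 30^2 + 30^2 + 30^2 = 2703

2703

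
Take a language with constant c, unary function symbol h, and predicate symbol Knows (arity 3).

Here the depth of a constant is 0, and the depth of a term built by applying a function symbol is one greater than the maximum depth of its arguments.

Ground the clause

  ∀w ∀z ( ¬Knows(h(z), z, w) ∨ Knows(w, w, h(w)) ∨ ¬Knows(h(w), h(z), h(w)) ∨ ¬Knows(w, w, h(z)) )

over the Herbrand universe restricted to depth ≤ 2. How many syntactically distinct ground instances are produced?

9

Ground terms of depth ≤ 2:
  Count level by level. With function symbols h/1, the terms of depth ≤ k are the 1 constant together with each function applied to depth-≤(k−1) tuples, so N_k = 1 + N_{k-1}.
  N_0 = 1
  N_1 = 1 + 1 = 2
  N_2 = 1 + 2 = 3
So there are 3 ground terms available for substitution.
Each of w, z ranges independently over the available ground terms, and distinct assignments produce distinct instances.
Number of ground instances = 3^2 = 9.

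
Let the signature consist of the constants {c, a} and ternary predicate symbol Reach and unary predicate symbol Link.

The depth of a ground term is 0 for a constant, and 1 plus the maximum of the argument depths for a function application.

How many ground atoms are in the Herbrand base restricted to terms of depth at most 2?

First count ground terms of depth ≤ 2.
With no function symbols every ground term is a constant, so there are exactly 2 ground terms at every depth bound.
N_0 = 2
N_1 = 2
N_2 = 2
So |H| = 2.
Ground atoms are formed by filling each argument slot of a predicate with a term from H, so an r-ary predicate gives |H|^r atoms:
  Reach: 2^3 = 8;  Link: 2
Total ground atoms: 8 + 2 = 10.

10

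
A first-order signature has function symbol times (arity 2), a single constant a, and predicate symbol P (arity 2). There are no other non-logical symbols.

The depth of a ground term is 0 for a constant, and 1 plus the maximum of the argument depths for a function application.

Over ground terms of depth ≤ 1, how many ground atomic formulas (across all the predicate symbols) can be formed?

4

First count ground terms of depth ≤ 1.
Count level by level. With function symbols times/2, the terms of depth ≤ k are the 1 constant together with each function applied to depth-≤(k−1) tuples, so N_k = 1 + N_{k-1}^2.
N_0 = 1
N_1 = 1 + 1^2 = 2
So |H| = 2.
Each predicate of arity r yields |H|^r ground atoms (one per choice of an r-tuple from H):
  P: 2^2 = 4
Total ground atoms: 4.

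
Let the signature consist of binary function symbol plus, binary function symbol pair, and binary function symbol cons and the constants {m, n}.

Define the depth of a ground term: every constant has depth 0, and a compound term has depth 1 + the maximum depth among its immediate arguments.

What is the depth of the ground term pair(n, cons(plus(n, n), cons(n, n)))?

3

depth(plus(n, n)) = 1 + max(0, 0) = 1
depth(cons(n, n)) = 1 + max(0, 0) = 1
depth(cons(plus(n, n), cons(n, n))) = 1 + max(1, 1) = 2
depth(pair(n, cons(plus(n, n), cons(n, n)))) = 1 + max(0, 2) = 3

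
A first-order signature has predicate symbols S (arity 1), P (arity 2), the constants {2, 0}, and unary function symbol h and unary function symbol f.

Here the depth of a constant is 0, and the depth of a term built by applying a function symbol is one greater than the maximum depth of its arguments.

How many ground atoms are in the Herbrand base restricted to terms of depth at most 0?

First count ground terms of depth ≤ 0.
Let N_k = |{terms of depth ≤ k}|. Then N_0 = 2 and N_k = 2 + N_{k-1} + N_{k-1} for k ≥ 1 (one summand per function symbol, arity giving the exponent).
N_0 = 2
So |H| = 2.
Each predicate of arity r yields |H|^r ground atoms (one per choice of an r-tuple from H):
  S: 2;  P: 2^2 = 4
Total ground atoms: 2 + 4 = 6.

6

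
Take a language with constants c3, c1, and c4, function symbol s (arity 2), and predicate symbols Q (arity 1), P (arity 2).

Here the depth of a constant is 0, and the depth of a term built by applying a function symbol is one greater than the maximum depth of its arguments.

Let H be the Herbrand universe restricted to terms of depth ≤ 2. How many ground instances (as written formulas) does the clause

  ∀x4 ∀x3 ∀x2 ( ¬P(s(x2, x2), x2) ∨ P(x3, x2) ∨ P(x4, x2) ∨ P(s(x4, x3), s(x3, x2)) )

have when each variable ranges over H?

3176523

Ground terms of depth ≤ 2:
  Count level by level. With function symbols s/2, the terms of depth ≤ k are the 3 constants together with each function applied to depth-≤(k−1) tuples, so N_k = 3 + N_{k-1}^2.
  N_0 = 3
  N_1 = 3 + 3^2 = 12
  N_2 = 3 + 12^2 = 147
So there are 147 ground terms available for substitution.
The clause has 3 distinct variables (x4, x3, x2), each appearing in the body. In the free term algebra distinct substitutions yield syntactically distinct ground instances.
Number of ground instances = 147^3 = 3176523.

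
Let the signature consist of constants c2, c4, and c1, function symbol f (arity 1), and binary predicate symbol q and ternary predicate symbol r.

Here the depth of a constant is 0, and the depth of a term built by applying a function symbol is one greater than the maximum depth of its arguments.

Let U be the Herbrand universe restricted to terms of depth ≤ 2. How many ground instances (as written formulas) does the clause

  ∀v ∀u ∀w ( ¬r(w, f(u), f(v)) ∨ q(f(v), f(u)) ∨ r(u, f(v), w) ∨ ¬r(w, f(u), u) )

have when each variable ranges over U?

729

Ground terms of depth ≤ 2:
  Let N_k count ground terms of depth at most k. Each non-constant term of depth ≤ k is some function symbol applied to depth-≤(k−1) arguments, giving N_k = 3 + N_{k-1}.
  N_0 = 3
  N_1 = 3 + 3 = 6
  N_2 = 3 + 6 = 9
  Explicitly: c2, c4, c1, f(c2), f(c4), f(c1), f(f(c2)), f(f(c4)), f(f(c1)).
So there are 9 ground terms available for substitution.
Each of v, u, w ranges independently over the available ground terms, and distinct assignments produce distinct instances.
Number of ground instances = 9^3 = 729.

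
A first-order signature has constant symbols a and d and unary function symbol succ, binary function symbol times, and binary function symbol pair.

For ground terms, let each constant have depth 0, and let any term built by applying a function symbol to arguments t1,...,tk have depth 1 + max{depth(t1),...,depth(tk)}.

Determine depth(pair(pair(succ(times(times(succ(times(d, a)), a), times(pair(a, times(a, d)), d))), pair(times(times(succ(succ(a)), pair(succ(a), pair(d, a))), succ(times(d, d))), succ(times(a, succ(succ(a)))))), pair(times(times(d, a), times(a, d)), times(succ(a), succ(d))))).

7

depth(times(d, a)) = 1 + max(0, 0) = 1
depth(succ(times(d, a))) = 1 + depth(times(d, a)) = 1 + 1 = 2
depth(times(succ(times(d, a)), a)) = 1 + max(2, 0) = 3
depth(times(a, d)) = 1 + max(0, 0) = 1
depth(pair(a, times(a, d))) = 1 + max(0, 1) = 2
depth(times(pair(a, times(a, d)), d)) = 1 + max(2, 0) = 3
depth(times(times(succ(times(d, a)), a), times(pair(a, times(a, d)), d))) = 1 + max(3, 3) = 4
depth(succ(times(times(succ(times(d, a)), a), times(pair(a, times(a, d)), d)))) = 1 + depth(times(times(succ(times(d, a)), a), times(pair(a, times(a, d)), d))) = 1 + 4 = 5
depth(succ(a)) = 1 + depth(a) = 1 + 0 = 1
depth(succ(succ(a))) = 1 + depth(succ(a)) = 1 + 1 = 2
depth(pair(d, a)) = 1 + max(0, 0) = 1
depth(pair(succ(a), pair(d, a))) = 1 + max(1, 1) = 2
depth(times(succ(succ(a)), pair(succ(a), pair(d, a)))) = 1 + max(2, 2) = 3
depth(times(d, d)) = 1 + max(0, 0) = 1
depth(succ(times(d, d))) = 1 + depth(times(d, d)) = 1 + 1 = 2
depth(times(times(succ(succ(a)), pair(succ(a), pair(d, a))), succ(times(d, d)))) = 1 + max(3, 2) = 4
depth(times(a, succ(succ(a)))) = 1 + max(0, 2) = 3
depth(succ(times(a, succ(succ(a))))) = 1 + depth(times(a, succ(succ(a)))) = 1 + 3 = 4
depth(pair(times(times(succ(succ(a)), pair(succ(a), pair(d, a))), succ(times(d, d))), succ(times(a, succ(succ(a)))))) = 1 + max(4, 4) = 5
depth(pair(succ(times(times(succ(times(d, a)), a), times(pair(a, times(a, d)), d))), pair(times(times(succ(succ(a)), pair(succ(a), pair(d, a))), succ(times(d, d))), succ(times(a, succ(succ(a))))))) = 1 + max(5, 5) = 6
depth(times(times(d, a), times(a, d))) = 1 + max(1, 1) = 2
depth(succ(d)) = 1 + depth(d) = 1 + 0 = 1
depth(times(succ(a), succ(d))) = 1 + max(1, 1) = 2
depth(pair(times(times(d, a), times(a, d)), times(succ(a), succ(d)))) = 1 + max(2, 2) = 3
depth(pair(pair(succ(times(times(succ(times(d, a)), a), times(pair(a, times(a, d)), d))), pair(times(times(succ(succ(a)), pair(succ(a), pair(d, a))), succ(times(d, d))), succ(times(a, succ(succ(a)))))), pair(times(times(d, a), times(a, d)), times(succ(a), succ(d))))) = 1 + max(6, 3) = 7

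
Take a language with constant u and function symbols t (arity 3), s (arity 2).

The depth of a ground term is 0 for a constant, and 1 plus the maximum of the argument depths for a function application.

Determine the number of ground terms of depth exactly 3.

51986

Let N_k = |{terms of depth ≤ k}|. Then N_0 = 1 and N_k = 1 + N_{k-1}^3 + N_{k-1}^2 for k ≥ 1 (one summand per function symbol, arity giving the exponent).
N_0 = 1
N_1 = 1 + 1^3 + 1^2 = 3
N_2 = 1 + 3^3 + 3^2 = 37
N_3 = 1 + 37^3 + 37^2 = 52023
Terms of depth exactly 3: N_3 − N_2 = 52023 − 37 = 51986.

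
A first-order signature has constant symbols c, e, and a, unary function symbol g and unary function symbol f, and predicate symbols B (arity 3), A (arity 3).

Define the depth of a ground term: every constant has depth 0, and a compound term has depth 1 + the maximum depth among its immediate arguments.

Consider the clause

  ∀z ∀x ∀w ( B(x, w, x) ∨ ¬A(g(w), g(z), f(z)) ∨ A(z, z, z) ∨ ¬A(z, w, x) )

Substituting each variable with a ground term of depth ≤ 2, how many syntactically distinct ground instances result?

9261

Ground terms of depth ≤ 2:
  Let N_k = |{terms of depth ≤ k}|. Then N_0 = 3 and N_k = 3 + N_{k-1} + N_{k-1} for k ≥ 1 (one summand per function symbol, arity giving the exponent).
  N_0 = 3
  N_1 = 3 + 3 + 3 = 9
  N_2 = 3 + 9 + 9 = 21
So there are 21 ground terms available for substitution.
There are 3 variables to instantiate (z, x, w), each occurring in at least one literal, so different choices give different ground instances.
Number of ground instances = 21^3 = 9261.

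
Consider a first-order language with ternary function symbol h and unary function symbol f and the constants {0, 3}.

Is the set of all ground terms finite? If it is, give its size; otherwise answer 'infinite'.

infinite

The signature has at least one function symbol (h, arity 3) and at least one constant (0).
Iterating h gives infinitely many distinct ground terms: 0, h(0, 0, 0), h(h(0, 0, 0), h(0, 0, 0), h(0, 0, 0)), ...
So the Herbrand universe is infinite.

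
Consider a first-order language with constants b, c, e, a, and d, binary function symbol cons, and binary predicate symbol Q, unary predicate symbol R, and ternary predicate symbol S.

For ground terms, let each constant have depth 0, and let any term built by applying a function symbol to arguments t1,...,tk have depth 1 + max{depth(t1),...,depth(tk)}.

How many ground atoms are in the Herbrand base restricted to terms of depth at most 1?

First count ground terms of depth ≤ 1.
Count level by level. With function symbols cons/2, the terms of depth ≤ k are the 5 constants together with each function applied to depth-≤(k−1) tuples, so N_k = 5 + N_{k-1}^2.
N_0 = 5
N_1 = 5 + 5^2 = 30
So |H| = 30.
Each predicate of arity r yields |H|^r ground atoms (one per choice of an r-tuple from H):
  Q: 30^2 = 900;  R: 30;  S: 30^3 = 27000
Total ground atoms: 900 + 30 + 27000 = 27930.

27930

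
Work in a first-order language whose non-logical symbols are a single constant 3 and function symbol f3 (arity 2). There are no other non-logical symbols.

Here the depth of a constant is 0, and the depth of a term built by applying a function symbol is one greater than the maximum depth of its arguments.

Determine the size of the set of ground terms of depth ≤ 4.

677

Write N_k for the number of ground terms of depth ≤ k. A term of depth ≤ k is either a constant or a function symbol applied to arguments of depth ≤ k−1, so N_k = 1 + N_{k-1}^2.
N_0 = 1
N_1 = 1 + 1^2 = 2
N_2 = 1 + 2^2 = 5
N_3 = 1 + 5^2 = 26
N_4 = 1 + 26^2 = 677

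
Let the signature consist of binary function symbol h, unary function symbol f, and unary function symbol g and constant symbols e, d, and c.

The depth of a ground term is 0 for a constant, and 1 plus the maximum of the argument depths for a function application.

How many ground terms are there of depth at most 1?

18

Write N_k for the number of ground terms of depth ≤ k. A term of depth ≤ k is either a constant or a function symbol applied to arguments of depth ≤ k−1, so N_k = 3 + N_{k-1}^2 + N_{k-1} + N_{k-1}.
N_0 = 3
N_1 = 3 + 3^2 + 3 + 3 = 18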